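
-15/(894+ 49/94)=-282/16817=-0.02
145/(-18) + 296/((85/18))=83579/1530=54.63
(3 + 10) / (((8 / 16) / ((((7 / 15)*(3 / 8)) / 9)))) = 91 / 180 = 0.51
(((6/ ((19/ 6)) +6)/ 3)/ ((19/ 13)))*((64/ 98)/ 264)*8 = 20800/ 583737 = 0.04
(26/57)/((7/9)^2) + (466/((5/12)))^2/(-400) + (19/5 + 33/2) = -3614598623/1163750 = -3105.99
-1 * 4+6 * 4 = 20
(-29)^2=841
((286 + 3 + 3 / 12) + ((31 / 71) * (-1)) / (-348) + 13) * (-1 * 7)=-13069042 / 6177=-2115.76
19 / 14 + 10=159 / 14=11.36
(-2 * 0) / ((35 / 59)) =0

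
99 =99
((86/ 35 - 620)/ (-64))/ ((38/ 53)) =572771/ 42560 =13.46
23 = 23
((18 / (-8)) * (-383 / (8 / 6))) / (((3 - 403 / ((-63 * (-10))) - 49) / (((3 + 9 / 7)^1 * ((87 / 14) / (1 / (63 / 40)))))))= -581.28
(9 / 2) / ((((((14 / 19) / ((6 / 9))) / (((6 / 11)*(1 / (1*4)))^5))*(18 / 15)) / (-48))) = -69255 / 9018856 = -0.01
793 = 793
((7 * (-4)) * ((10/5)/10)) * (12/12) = -5.60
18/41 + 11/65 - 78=-206249/2665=-77.39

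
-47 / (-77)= 47 / 77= 0.61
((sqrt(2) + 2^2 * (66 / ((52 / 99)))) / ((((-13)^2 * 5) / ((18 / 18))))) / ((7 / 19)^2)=361 * sqrt(2) / 41405 + 2358774 / 538265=4.39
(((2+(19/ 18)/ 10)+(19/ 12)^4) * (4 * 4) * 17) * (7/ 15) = 103519171/ 97200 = 1065.01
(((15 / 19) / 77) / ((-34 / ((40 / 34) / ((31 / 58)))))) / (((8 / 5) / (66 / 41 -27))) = 11320875 / 1074775394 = 0.01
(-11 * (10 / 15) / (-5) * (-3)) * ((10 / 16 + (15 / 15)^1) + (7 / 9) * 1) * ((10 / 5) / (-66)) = 173 / 540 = 0.32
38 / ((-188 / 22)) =-209 / 47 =-4.45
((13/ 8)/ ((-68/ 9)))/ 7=-0.03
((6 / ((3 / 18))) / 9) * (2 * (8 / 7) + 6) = 232 / 7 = 33.14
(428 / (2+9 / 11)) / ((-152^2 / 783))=-921591 / 179056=-5.15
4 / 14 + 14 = 100 / 7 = 14.29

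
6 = 6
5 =5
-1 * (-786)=786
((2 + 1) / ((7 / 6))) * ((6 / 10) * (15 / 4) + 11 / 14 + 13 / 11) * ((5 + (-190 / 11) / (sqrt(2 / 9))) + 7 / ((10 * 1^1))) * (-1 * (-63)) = 5997483 / 1540 - 29987415 * sqrt(2) / 1694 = -21140.13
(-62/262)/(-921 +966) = -0.01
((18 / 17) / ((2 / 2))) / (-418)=-9 / 3553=-0.00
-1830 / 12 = -305 / 2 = -152.50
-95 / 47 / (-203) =95 / 9541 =0.01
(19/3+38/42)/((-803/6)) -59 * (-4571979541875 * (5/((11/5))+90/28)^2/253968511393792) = 83055947050019314249/2601701519430221824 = 31.92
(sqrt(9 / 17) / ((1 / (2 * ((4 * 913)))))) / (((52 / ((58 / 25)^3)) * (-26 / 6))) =-3206470608 * sqrt(17) / 44890625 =-294.51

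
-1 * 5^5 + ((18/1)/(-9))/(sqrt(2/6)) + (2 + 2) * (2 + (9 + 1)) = -3077 - 2 * sqrt(3) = -3080.46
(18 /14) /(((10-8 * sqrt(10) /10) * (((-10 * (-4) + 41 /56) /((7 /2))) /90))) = 2520 * sqrt(10) /29653 + 31500 /29653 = 1.33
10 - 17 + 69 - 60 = 2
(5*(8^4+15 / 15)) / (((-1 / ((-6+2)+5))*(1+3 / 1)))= -20485 / 4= -5121.25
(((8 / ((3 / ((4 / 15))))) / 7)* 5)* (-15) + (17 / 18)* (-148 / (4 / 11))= -49393 / 126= -392.01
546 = 546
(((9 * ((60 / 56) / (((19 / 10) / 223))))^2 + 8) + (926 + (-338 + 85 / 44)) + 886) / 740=998097095377 / 575953840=1732.95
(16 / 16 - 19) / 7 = -2.57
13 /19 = 0.68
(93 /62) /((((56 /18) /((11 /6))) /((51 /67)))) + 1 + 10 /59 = 815667 /442736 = 1.84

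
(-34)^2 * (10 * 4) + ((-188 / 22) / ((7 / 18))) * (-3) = 3565556 / 77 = 46305.92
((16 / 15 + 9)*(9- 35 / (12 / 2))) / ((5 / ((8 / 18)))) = 5738 / 2025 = 2.83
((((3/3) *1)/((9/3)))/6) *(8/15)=4/135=0.03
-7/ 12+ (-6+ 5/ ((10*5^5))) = -246869/ 37500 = -6.58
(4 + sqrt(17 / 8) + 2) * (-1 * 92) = -552 - 23 * sqrt(34) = -686.11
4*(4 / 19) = 16 / 19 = 0.84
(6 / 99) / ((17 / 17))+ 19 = 629 / 33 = 19.06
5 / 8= 0.62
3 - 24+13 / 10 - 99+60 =-587 / 10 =-58.70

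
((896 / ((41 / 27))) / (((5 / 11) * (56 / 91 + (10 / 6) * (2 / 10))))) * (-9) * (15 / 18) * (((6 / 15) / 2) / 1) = -15567552 / 7585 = -2052.41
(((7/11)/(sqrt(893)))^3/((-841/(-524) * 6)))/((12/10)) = 224665 * sqrt(893)/8033771561211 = 0.00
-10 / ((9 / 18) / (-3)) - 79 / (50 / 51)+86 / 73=-70817 / 3650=-19.40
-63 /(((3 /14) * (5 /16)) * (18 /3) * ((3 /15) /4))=-3136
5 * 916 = 4580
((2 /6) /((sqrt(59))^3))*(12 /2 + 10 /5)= 8*sqrt(59) /10443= 0.01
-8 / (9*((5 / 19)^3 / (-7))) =384104 / 1125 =341.43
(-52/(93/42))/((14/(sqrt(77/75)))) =-52 * sqrt(231)/465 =-1.70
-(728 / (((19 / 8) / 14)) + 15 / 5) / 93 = -46.18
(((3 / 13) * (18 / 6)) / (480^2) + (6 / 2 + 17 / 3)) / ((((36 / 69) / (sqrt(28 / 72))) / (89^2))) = 82052.46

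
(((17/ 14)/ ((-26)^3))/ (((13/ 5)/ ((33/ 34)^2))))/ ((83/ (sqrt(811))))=-5445*sqrt(811)/ 18054207808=-0.00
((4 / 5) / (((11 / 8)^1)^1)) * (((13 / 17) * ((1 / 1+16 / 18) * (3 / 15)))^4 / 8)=114244 / 225534375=0.00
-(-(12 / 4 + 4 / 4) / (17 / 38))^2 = -23104 / 289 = -79.94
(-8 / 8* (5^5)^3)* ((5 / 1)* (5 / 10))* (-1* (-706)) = -53863525390625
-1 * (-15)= 15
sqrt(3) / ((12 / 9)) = 3 * sqrt(3) / 4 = 1.30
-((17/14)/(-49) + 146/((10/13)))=-650929/3430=-189.78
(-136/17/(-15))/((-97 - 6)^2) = 8/159135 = 0.00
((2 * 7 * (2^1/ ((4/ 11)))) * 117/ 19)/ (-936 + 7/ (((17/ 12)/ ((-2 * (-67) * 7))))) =51051/ 398240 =0.13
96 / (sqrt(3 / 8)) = 64*sqrt(6) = 156.77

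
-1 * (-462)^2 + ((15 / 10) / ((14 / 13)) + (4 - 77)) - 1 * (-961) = -5951529 / 28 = -212554.61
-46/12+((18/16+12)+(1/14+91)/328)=131827/13776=9.57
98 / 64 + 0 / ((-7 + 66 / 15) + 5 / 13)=49 / 32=1.53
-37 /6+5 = -7 /6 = -1.17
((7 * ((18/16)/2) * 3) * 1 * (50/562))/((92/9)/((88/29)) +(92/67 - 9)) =-31340925/126987272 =-0.25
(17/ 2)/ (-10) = -17/ 20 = -0.85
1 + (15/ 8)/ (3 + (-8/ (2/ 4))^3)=32729/ 32744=1.00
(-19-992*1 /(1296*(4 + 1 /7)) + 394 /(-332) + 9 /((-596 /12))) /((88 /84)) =-8358812875 /426067884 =-19.62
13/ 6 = 2.17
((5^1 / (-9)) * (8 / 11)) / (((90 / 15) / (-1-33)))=680 / 297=2.29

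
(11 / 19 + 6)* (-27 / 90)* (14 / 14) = -75 / 38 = -1.97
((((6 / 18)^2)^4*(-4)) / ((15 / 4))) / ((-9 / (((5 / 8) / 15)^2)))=1 / 31886460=0.00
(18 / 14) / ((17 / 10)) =90 / 119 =0.76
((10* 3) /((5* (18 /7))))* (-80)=-560 /3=-186.67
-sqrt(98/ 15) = -7*sqrt(30)/ 15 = -2.56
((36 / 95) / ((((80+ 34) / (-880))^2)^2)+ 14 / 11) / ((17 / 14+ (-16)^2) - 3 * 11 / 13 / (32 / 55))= 961380599012288 / 180492753077703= 5.33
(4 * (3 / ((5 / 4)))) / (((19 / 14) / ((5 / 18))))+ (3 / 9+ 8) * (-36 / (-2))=8662 / 57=151.96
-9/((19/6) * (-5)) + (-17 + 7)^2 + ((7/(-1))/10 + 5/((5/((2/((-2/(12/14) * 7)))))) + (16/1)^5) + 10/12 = 2928953686/2793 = 1048676.58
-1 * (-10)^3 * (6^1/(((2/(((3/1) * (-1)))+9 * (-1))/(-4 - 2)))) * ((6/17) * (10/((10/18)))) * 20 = 233280000/493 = 473184.58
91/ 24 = 3.79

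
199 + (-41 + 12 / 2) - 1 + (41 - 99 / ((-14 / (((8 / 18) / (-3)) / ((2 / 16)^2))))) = 2876 / 21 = 136.95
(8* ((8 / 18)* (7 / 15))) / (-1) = -224 / 135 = -1.66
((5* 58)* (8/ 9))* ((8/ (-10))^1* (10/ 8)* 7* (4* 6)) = -129920/ 3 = -43306.67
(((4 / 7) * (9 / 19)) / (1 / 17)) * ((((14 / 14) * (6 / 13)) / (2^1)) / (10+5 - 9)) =306 / 1729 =0.18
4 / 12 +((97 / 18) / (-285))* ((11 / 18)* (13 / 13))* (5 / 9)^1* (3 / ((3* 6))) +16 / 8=2325901 / 997272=2.33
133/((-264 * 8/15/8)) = -665/88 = -7.56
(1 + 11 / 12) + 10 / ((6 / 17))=30.25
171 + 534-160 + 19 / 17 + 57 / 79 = 734405 / 1343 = 546.84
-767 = -767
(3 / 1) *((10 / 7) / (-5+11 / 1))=5 / 7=0.71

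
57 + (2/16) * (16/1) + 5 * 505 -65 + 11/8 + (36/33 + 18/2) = 222681/88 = 2530.47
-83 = -83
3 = 3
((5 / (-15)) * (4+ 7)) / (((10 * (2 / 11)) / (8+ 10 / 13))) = -2299 / 130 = -17.68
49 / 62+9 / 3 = 235 / 62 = 3.79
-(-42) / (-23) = -42 / 23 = -1.83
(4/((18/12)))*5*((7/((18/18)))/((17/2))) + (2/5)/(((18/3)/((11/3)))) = 8587/765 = 11.22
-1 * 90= -90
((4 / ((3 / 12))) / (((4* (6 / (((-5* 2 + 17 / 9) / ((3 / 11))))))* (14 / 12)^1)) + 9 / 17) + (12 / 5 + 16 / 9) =-197399 / 16065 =-12.29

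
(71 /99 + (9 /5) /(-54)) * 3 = 677 /330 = 2.05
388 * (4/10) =155.20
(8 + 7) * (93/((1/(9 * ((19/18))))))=26505/2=13252.50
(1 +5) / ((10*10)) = 0.06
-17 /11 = -1.55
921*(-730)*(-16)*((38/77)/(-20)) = -20438832/77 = -265439.38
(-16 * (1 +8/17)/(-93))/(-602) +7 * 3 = 21.00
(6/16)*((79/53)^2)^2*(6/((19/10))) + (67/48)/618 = 26006886644953/4447201339296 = 5.85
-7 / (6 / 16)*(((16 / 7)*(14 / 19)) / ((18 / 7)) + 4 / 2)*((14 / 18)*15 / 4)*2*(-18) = 889840 / 171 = 5203.74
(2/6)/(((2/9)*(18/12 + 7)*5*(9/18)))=6/85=0.07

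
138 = 138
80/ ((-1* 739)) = -80/ 739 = -0.11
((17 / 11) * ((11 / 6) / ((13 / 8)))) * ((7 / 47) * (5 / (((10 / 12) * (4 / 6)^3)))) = 3213 / 611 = 5.26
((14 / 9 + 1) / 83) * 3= 23 / 249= 0.09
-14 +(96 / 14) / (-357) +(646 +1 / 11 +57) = 6313964 / 9163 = 689.07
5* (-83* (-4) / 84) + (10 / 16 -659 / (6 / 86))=-9425.28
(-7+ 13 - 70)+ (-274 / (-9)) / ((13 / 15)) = -1126 / 39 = -28.87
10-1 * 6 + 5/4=21/4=5.25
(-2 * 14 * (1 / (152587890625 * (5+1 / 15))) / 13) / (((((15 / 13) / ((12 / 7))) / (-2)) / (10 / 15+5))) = 136 / 2899169921875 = 0.00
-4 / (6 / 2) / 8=-1 / 6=-0.17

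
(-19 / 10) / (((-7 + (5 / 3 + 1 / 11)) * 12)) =209 / 6920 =0.03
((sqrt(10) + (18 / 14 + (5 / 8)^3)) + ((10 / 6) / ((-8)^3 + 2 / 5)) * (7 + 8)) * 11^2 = 821439597 / 4583936 + 121 * sqrt(10) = 561.84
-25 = -25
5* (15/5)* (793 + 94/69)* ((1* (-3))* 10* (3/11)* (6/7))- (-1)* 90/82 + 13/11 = -83560.51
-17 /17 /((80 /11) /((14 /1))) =-77 /40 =-1.92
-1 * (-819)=819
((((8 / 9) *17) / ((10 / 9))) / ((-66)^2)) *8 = 136 / 5445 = 0.02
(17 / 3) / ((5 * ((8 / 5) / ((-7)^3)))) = -5831 / 24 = -242.96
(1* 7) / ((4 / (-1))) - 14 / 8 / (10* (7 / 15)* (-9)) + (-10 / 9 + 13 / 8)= -43 / 36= -1.19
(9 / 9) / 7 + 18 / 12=23 / 14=1.64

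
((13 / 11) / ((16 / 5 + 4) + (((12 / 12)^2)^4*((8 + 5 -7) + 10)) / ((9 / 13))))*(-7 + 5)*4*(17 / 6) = -3315 / 3751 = -0.88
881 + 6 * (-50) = 581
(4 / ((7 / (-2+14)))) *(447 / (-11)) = -21456 / 77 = -278.65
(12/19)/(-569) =-0.00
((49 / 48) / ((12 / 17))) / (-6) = -833 / 3456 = -0.24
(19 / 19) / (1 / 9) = 9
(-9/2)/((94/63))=-567/188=-3.02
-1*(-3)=3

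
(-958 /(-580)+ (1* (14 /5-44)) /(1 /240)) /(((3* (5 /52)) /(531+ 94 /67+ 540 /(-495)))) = -29189350155082 /1602975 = -18209485.58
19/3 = 6.33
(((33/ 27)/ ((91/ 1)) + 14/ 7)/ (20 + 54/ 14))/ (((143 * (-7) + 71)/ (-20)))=3298/ 1817127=0.00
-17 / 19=-0.89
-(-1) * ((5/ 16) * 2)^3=125/ 512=0.24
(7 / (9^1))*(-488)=-3416 / 9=-379.56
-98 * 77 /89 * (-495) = 3735270 /89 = 41969.33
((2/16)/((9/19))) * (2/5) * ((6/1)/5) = 19/150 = 0.13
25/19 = 1.32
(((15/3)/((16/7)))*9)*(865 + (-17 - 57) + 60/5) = 252945/16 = 15809.06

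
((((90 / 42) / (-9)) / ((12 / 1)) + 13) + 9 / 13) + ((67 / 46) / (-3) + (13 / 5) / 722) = 1793957617 / 136003140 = 13.19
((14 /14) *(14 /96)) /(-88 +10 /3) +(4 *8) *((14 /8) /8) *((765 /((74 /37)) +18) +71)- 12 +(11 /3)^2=120771857 /36576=3301.94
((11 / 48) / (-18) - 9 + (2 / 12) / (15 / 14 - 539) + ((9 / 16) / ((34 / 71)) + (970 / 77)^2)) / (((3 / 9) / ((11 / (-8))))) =-2909918631407 / 4676208768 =-622.28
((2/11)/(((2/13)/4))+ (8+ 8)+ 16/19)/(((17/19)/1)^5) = 587487068/15618427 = 37.61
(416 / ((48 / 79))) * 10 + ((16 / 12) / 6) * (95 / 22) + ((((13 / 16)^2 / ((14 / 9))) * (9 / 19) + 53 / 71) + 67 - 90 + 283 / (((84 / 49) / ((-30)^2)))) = 74381984865101 / 478646784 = 155400.57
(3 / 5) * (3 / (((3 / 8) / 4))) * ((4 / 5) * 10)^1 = 768 / 5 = 153.60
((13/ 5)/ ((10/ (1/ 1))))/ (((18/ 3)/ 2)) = 13/ 150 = 0.09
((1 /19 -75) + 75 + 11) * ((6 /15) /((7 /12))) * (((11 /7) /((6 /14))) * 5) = 2640 /19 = 138.95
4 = 4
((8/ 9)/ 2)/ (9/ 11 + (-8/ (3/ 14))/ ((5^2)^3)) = 687500/ 1261929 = 0.54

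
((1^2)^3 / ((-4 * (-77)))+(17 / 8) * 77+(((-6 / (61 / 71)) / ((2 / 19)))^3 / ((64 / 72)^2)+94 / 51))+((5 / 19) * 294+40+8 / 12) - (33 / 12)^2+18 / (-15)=-2001456571952980627 / 5419434672960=-369310.95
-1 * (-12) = 12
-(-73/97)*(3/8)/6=73/1552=0.05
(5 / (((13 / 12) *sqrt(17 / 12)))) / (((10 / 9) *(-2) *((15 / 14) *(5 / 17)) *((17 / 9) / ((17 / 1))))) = -2268 *sqrt(51) / 325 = -49.84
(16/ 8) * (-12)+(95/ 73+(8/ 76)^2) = -597885/ 26353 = -22.69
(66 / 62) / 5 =33 / 155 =0.21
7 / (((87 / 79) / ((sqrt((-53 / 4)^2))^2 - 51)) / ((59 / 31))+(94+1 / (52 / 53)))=3381331772 / 45901035897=0.07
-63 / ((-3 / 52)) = 1092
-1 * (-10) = 10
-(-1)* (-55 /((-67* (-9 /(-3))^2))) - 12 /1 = -7181 /603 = -11.91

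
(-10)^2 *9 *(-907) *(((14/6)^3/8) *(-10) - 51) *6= 327563050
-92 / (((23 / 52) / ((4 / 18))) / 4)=-184.89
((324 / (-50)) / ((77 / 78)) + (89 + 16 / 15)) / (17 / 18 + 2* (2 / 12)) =2893362 / 44275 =65.35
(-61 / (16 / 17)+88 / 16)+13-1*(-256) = 3355 / 16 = 209.69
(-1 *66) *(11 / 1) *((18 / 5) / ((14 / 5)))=-933.43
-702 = -702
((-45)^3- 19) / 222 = -45572 / 111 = -410.56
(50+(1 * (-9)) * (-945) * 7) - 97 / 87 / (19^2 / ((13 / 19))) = 35556334544 / 596733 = 59585.00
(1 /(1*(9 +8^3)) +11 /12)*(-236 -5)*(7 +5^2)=-7084.14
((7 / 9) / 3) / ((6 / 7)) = 0.30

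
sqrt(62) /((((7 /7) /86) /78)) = 6708 * sqrt(62) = 52818.84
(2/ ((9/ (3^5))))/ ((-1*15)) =-18/ 5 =-3.60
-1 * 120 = -120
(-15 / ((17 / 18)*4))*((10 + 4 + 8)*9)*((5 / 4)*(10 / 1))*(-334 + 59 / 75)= 3274556.03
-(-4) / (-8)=-1 / 2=-0.50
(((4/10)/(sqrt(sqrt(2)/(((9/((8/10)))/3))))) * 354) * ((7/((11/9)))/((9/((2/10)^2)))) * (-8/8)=-1239 * sqrt(15) * 2^(3/4)/1375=-5.87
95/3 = 31.67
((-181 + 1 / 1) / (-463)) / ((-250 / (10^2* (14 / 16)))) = -63 / 463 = -0.14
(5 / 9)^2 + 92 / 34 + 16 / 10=31771 / 6885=4.61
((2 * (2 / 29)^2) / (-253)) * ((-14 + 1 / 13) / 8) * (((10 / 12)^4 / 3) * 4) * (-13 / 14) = -113125 / 2895414984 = -0.00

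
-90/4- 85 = -215/2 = -107.50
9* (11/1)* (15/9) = 165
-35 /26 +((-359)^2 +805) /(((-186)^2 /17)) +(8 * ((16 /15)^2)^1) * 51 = 1480213714 /2810925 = 526.59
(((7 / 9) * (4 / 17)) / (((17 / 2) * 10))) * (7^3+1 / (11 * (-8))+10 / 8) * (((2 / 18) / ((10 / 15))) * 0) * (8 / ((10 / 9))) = 0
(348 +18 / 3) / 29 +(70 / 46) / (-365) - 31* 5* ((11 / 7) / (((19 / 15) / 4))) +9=-4843782494 / 6475903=-747.97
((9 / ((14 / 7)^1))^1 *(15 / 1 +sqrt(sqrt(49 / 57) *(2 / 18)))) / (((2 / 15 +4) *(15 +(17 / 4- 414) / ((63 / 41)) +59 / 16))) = -510300 / 7748729- 3780 *57^(3 / 4) *sqrt(7) / 147225851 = -0.07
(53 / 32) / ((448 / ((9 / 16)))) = 477 / 229376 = 0.00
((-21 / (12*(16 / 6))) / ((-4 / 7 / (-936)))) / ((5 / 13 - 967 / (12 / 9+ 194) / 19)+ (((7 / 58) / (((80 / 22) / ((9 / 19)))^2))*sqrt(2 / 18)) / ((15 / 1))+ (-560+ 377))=685834564779000 / 116678977195993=5.88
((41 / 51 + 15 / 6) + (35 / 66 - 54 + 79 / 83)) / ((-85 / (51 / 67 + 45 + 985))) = 10550448970 / 17678419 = 596.80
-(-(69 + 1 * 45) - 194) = 308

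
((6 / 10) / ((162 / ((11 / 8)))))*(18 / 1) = 0.09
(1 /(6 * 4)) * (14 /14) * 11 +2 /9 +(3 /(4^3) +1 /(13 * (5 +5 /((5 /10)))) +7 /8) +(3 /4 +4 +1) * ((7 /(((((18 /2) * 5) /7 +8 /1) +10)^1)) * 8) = 3506731 /237120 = 14.79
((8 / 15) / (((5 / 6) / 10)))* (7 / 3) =224 / 15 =14.93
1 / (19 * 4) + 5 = 381 / 76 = 5.01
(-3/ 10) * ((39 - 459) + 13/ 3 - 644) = 3179/ 10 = 317.90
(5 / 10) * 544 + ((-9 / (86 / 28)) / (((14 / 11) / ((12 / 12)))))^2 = 512729 / 1849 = 277.30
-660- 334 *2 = -1328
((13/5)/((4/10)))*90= 585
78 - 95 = -17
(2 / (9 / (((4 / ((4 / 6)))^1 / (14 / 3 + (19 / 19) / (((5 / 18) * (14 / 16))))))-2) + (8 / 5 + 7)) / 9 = 1907 / 1955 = 0.98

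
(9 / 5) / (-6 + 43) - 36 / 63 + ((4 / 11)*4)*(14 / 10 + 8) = 187321 / 14245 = 13.15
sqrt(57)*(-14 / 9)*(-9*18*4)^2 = -653184*sqrt(57) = -4931431.06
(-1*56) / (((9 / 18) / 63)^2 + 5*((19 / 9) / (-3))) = 889056 / 55859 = 15.92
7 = 7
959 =959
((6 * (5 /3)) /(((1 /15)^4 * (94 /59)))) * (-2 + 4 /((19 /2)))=-448031250 /893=-501714.73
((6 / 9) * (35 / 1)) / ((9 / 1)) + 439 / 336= 11791 / 3024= 3.90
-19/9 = -2.11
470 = 470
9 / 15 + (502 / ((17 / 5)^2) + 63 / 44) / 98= 6590539 / 6230840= 1.06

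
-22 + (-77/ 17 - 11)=-638/ 17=-37.53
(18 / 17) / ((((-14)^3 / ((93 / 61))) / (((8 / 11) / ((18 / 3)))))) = -279 / 3912601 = -0.00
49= 49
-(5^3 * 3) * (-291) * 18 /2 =982125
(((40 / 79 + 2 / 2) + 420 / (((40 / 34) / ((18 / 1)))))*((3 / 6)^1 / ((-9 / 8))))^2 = 4125334712464 / 505521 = 8160560.52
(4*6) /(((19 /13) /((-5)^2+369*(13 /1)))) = 1504464 /19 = 79182.32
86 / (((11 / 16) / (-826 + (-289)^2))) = 113788320 / 11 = 10344392.73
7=7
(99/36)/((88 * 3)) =1/96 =0.01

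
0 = 0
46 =46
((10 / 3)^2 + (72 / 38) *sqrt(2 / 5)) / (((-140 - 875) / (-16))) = 576 *sqrt(10) / 96425 + 320 / 1827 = 0.19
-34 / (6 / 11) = -187 / 3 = -62.33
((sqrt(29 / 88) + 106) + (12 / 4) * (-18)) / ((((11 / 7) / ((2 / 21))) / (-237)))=-8216 / 11 - 79 * sqrt(638) / 242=-755.15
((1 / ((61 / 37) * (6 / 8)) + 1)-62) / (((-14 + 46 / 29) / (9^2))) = 191661 / 488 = 392.75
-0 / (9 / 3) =0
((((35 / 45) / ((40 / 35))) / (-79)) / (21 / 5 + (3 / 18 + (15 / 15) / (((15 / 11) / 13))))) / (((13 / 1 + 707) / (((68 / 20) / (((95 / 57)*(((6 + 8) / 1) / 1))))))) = -119 / 948758400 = -0.00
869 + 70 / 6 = 2642 / 3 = 880.67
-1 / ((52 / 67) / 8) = -10.31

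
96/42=16/7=2.29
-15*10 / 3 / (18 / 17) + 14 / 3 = -383 / 9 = -42.56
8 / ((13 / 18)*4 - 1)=72 / 17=4.24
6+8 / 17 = 110 / 17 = 6.47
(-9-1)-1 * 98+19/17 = -1817/17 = -106.88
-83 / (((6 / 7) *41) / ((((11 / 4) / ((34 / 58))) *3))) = -33.24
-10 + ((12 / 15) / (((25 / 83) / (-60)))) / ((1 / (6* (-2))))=47558 / 25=1902.32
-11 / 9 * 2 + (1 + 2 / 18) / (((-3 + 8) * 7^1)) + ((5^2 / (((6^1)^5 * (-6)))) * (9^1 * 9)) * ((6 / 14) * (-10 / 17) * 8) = -1423 / 612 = -2.33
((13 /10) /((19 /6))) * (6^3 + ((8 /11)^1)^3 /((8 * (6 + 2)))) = 11212656 /126445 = 88.68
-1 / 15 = -0.07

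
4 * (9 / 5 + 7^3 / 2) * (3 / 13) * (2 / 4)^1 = 5199 / 65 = 79.98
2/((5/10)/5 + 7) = 20/71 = 0.28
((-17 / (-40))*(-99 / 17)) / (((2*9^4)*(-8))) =0.00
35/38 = 0.92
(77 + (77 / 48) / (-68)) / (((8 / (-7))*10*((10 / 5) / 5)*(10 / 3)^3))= -15828813 / 34816000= -0.45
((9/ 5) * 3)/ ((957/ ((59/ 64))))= 531/ 102080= 0.01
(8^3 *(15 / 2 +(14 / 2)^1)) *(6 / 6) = 7424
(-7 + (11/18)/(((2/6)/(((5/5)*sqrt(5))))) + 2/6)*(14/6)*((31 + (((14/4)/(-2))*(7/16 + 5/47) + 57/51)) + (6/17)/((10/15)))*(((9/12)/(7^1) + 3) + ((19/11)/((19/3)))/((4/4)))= -2812034215/1687488 + 562406843*sqrt(5)/1227264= -641.70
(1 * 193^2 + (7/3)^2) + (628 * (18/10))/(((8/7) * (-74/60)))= 12138673/333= 36452.47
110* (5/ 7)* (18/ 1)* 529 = 5237100/ 7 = 748157.14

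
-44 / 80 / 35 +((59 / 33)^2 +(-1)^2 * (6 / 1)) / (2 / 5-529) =-0.03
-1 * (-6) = 6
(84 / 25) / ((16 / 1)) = 21 / 100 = 0.21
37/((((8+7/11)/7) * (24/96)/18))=205128/95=2159.24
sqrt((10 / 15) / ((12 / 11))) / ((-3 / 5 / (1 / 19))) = -0.07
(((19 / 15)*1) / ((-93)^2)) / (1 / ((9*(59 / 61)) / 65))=1121 / 57155475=0.00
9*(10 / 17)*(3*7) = 1890 / 17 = 111.18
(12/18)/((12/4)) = 2/9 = 0.22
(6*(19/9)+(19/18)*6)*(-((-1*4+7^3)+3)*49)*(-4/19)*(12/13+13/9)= 2063096/13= 158699.69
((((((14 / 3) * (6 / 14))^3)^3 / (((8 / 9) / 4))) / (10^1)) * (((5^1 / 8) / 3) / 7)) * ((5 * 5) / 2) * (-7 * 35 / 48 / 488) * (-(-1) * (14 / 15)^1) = -1225 / 1464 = -0.84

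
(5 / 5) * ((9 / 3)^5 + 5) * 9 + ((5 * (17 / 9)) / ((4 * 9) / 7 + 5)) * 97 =1483963 / 639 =2322.32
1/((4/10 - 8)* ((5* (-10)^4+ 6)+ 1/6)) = -15/5700703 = -0.00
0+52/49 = 52/49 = 1.06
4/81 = 0.05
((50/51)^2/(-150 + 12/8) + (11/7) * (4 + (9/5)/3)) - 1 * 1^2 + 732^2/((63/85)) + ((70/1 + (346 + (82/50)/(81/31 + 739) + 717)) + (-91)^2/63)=724207.81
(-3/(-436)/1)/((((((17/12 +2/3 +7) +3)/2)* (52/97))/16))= 6984/205465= 0.03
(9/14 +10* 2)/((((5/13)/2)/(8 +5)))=48841/35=1395.46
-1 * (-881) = 881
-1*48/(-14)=24/7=3.43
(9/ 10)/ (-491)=-0.00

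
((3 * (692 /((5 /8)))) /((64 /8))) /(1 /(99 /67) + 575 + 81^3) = 205524 /263348255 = 0.00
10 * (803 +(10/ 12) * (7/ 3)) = 72445/ 9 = 8049.44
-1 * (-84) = 84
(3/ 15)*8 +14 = 78/ 5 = 15.60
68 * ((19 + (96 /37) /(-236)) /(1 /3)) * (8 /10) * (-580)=-3923775168 /2183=-1797423.35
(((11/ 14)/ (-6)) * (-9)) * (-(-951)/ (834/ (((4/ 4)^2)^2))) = 10461/ 7784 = 1.34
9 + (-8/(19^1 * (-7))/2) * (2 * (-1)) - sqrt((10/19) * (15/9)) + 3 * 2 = 1987/133 - 5 * sqrt(114)/57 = 14.00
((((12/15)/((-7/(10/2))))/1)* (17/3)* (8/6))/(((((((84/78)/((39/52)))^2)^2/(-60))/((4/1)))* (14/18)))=589927455/1882384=313.39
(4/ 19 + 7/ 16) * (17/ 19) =3349/ 5776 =0.58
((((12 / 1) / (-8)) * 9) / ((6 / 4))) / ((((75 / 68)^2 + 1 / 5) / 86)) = -17894880 / 32749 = -546.43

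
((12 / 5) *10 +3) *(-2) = -54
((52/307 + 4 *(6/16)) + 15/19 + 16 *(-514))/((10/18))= -863212491/58330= -14798.77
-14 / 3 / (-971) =14 / 2913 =0.00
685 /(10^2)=137 /20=6.85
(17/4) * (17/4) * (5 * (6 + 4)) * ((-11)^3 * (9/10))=-17309655/16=-1081853.44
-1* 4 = -4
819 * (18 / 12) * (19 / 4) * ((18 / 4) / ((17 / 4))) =420147 / 68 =6178.63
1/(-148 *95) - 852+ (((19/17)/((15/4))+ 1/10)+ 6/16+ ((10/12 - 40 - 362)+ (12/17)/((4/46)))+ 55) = -1705564571/1434120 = -1189.28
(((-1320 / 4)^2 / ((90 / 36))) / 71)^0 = 1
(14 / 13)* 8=112 / 13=8.62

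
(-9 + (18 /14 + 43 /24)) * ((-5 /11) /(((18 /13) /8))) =15.55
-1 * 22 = -22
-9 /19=-0.47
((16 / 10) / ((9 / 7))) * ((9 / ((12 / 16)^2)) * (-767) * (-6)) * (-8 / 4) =-2748928 / 15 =-183261.87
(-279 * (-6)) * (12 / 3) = 6696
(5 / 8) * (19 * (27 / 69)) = 855 / 184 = 4.65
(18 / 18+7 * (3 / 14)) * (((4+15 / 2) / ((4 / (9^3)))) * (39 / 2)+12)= 3270525 / 32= 102203.91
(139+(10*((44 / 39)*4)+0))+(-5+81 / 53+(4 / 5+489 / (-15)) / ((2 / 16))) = -762139 / 10335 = -73.74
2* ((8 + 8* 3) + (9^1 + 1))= 84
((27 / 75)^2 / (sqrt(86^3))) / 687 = 0.00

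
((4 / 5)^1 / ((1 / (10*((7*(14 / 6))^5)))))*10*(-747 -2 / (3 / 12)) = -17061505039600 / 243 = -70211954895.47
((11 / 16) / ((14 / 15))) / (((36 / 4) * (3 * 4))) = 55 / 8064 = 0.01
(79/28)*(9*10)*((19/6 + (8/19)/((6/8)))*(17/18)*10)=8940.71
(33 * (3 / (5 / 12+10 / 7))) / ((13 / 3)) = 24948 / 2015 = 12.38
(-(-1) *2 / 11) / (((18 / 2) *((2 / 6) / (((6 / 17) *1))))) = 4 / 187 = 0.02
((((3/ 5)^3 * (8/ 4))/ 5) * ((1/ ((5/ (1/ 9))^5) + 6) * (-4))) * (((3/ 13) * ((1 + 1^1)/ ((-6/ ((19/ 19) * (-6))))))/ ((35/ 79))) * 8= -861206954624/ 49833984375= -17.28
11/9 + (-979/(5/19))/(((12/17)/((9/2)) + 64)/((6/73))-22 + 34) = -1722187/496080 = -3.47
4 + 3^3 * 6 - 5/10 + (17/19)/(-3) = 18833/114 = 165.20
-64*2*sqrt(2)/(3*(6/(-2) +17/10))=1280*sqrt(2)/39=46.42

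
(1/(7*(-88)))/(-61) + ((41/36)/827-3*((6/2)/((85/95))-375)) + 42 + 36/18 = 5510225940085/4754528856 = 1158.94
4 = 4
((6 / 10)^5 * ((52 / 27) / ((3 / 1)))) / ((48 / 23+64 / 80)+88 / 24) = 10764 / 1413125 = 0.01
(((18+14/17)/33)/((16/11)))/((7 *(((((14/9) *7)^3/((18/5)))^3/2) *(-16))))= -94143178827/620099898084298979200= -0.00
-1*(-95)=95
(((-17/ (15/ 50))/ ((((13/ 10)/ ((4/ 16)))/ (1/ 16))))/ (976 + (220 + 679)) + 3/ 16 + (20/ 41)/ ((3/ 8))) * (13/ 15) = 1427539/ 1107000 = 1.29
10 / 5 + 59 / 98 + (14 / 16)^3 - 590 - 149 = -18457945 / 25088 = -735.73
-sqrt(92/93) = -2 * sqrt(2139)/93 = -0.99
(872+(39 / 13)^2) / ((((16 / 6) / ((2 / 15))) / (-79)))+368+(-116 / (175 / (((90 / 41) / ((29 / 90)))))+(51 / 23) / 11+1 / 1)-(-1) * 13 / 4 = -2259664557 / 726110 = -3112.01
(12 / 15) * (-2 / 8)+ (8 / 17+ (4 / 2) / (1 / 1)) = 2.27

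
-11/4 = -2.75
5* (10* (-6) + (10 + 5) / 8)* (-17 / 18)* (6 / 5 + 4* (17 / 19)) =598145 / 456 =1311.72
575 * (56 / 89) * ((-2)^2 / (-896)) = -575 / 356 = -1.62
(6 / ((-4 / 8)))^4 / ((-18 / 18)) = -20736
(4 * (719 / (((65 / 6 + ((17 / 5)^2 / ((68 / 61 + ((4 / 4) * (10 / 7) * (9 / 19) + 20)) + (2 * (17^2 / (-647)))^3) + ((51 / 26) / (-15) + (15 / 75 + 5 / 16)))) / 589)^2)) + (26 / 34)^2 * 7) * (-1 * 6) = -25088956038367516417472692859286562986847468698 / 579941327975191396363530683619856619089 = -43261197.00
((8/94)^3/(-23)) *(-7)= 448/2387929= 0.00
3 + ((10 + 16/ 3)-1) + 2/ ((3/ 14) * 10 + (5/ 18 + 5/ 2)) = 8249/ 465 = 17.74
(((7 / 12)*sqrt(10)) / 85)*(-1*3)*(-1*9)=63*sqrt(10) / 340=0.59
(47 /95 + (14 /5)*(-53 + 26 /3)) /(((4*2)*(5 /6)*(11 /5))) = -35237 /4180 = -8.43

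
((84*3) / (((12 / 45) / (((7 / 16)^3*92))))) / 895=1491021 / 183296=8.13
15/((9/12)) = 20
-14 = -14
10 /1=10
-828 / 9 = -92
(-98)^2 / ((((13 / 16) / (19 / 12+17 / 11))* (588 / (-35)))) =-2833180 / 1287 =-2201.38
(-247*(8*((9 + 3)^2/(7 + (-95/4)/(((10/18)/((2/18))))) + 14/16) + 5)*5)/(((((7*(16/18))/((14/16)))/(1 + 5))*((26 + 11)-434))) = 4368195/3176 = 1375.38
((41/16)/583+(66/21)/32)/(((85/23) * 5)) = 1541/277508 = 0.01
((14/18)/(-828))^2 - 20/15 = -74043023/55532304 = -1.33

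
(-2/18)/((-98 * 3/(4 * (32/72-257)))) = -4618/11907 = -0.39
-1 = -1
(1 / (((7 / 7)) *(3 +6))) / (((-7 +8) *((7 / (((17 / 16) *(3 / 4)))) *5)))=17 / 6720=0.00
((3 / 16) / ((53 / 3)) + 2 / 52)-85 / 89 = -0.91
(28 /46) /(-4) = -7 /46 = -0.15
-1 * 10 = -10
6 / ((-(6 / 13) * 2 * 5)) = -13 / 10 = -1.30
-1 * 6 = -6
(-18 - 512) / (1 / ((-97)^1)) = 51410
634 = 634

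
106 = 106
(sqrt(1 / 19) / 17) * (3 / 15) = 0.00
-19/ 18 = -1.06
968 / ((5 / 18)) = 3484.80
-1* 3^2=-9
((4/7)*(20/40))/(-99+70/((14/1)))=-1/329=-0.00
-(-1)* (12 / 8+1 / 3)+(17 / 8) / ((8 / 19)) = 6.88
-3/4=-0.75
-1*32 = -32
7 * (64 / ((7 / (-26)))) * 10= -16640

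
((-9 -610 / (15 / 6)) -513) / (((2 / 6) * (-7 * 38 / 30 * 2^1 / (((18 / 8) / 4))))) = 155115 / 2128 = 72.89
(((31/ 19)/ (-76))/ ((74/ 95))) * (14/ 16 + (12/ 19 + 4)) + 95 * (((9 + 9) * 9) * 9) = 118404866745/ 854848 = 138509.85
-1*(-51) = 51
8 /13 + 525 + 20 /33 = 526.22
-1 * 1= -1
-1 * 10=-10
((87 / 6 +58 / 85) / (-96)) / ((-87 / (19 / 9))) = 1691 / 440640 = 0.00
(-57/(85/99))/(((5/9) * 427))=-50787/181475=-0.28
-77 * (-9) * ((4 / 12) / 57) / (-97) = -77 / 1843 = -0.04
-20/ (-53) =20/ 53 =0.38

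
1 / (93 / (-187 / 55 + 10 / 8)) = -43 / 1860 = -0.02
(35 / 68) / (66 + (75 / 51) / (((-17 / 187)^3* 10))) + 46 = 405777 / 8822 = 46.00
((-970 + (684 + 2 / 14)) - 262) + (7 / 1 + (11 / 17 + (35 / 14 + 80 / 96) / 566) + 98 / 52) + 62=-1251199129 / 2626806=-476.32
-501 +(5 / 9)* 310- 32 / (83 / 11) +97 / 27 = -738244 / 2241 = -329.43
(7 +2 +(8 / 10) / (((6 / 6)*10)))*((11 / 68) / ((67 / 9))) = 22473 / 113900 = 0.20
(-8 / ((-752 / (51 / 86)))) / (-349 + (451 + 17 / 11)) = 33 / 541628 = 0.00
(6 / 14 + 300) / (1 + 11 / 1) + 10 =981 / 28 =35.04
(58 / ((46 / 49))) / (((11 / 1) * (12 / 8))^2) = 0.23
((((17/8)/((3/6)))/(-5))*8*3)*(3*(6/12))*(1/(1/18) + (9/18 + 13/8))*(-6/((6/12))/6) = 24633/20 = 1231.65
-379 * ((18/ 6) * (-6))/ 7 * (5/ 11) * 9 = 306990/ 77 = 3986.88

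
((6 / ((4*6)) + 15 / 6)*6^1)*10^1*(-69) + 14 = -11371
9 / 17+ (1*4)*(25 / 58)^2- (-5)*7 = 518589 / 14297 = 36.27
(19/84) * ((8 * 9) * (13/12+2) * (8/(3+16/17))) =47804/469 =101.93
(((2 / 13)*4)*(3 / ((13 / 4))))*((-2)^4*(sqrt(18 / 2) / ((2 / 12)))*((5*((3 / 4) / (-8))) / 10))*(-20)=25920 / 169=153.37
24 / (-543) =-0.04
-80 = -80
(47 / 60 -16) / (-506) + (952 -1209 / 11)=842.12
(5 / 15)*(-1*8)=-8 / 3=-2.67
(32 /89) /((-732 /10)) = -80 /16287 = -0.00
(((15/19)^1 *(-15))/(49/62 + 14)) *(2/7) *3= -83700/121961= -0.69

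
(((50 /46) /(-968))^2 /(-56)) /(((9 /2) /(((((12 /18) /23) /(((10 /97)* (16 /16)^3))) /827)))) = -12125 /7127898843453696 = -0.00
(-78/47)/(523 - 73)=-13/3525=-0.00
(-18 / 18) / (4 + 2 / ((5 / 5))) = -1 / 6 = -0.17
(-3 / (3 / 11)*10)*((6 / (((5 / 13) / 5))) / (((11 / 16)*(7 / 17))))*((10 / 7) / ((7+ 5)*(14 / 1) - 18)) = -14144 / 49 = -288.65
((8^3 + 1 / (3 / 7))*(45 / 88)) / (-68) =-23145 / 5984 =-3.87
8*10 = 80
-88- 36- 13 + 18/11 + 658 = 5749/11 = 522.64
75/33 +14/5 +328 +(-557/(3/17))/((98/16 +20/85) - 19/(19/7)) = 75609379/14355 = 5267.11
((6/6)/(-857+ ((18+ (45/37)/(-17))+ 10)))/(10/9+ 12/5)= -28305/82394788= -0.00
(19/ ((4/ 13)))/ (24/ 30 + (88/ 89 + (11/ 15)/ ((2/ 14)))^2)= 440209575/ 272894836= 1.61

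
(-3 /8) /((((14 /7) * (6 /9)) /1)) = -9 /32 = -0.28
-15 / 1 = -15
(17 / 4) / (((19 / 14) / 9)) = 1071 / 38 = 28.18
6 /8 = 0.75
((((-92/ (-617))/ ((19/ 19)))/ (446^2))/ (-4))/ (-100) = 23/ 12273117200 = 0.00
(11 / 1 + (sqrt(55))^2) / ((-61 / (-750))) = 49500 / 61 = 811.48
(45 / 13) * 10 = 450 / 13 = 34.62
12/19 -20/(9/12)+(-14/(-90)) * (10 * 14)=-728/171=-4.26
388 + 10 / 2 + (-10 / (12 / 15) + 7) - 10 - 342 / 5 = 3091 / 10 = 309.10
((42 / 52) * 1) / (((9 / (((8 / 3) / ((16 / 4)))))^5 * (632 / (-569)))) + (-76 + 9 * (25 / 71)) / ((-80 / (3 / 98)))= 76197115251379 / 2734276444492320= 0.03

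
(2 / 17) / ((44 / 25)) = 25 / 374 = 0.07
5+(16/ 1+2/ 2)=22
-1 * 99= -99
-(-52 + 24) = 28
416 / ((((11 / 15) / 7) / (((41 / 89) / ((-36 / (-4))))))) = 596960 / 2937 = 203.26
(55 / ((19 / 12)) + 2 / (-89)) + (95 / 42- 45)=-569861 / 71022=-8.02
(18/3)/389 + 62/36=12167/7002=1.74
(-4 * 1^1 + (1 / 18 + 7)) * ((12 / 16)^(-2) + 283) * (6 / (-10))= -28193 / 54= -522.09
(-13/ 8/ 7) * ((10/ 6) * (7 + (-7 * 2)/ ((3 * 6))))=-65/ 27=-2.41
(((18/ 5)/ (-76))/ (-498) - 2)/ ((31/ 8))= -126154/ 244435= -0.52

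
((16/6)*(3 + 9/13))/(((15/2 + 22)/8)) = 2048/767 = 2.67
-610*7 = -4270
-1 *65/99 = -0.66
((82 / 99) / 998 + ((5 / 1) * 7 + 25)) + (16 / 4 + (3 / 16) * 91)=64073753 / 790416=81.06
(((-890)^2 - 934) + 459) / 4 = 791625 / 4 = 197906.25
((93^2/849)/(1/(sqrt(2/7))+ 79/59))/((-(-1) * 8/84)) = -282190923/3363455+ 210750183 * sqrt(14)/6726910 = 33.32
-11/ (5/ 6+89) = -6/ 49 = -0.12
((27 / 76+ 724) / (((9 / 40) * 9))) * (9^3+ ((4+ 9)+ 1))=265775.78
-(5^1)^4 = -625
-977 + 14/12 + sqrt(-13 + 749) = -948.70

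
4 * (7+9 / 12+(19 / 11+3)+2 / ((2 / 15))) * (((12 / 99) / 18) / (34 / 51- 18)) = -31 / 726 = -0.04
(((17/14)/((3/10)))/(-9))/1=-85/189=-0.45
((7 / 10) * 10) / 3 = 7 / 3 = 2.33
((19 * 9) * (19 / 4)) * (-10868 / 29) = -8827533 / 29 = -304397.69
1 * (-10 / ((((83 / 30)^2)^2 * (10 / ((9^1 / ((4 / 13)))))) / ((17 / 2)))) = -201386250 / 47458321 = -4.24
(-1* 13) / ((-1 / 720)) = 9360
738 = 738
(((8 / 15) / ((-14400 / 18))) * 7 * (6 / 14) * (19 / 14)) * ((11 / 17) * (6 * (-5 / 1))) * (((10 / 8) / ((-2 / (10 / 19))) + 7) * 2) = 0.70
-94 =-94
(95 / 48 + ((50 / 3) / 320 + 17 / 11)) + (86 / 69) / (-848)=4602271 / 1287264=3.58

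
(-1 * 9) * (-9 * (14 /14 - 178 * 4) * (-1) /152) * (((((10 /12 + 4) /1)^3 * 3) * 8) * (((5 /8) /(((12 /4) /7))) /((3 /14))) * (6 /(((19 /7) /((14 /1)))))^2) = 91804580044695 /13718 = 6692271471.40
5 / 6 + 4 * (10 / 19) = 335 / 114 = 2.94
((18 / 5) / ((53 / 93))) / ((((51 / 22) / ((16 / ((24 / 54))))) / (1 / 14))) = 220968 / 31535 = 7.01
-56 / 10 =-28 / 5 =-5.60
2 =2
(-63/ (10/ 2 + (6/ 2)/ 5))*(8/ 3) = -30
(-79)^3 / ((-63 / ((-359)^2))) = 1008624751.73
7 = 7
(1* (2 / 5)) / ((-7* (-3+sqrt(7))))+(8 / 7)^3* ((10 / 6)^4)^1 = sqrt(7) / 35+1611907 / 138915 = 11.68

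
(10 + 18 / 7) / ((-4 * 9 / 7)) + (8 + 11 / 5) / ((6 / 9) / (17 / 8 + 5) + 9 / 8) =5.93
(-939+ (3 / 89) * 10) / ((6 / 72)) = -1002492 / 89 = -11263.96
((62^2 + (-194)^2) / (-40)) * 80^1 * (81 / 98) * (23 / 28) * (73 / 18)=-78350535 / 343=-228427.22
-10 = -10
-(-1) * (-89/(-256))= 89/256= 0.35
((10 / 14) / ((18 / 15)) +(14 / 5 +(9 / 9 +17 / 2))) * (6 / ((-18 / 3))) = -1354 / 105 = -12.90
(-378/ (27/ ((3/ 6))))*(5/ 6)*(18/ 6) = -35/ 2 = -17.50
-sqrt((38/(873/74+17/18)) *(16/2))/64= -3 *sqrt(2982829)/67888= -0.08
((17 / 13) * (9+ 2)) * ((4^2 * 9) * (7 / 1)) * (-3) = -565488 / 13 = -43499.08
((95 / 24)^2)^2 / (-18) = -81450625 / 5971968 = -13.64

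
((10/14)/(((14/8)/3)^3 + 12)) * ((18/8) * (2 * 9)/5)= 69984/147553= 0.47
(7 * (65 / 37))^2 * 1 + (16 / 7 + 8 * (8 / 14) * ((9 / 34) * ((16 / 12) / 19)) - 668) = -1592245047 / 3095309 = -514.41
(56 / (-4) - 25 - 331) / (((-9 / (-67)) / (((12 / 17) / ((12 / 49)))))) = -1214710 / 153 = -7939.28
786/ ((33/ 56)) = 14672/ 11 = 1333.82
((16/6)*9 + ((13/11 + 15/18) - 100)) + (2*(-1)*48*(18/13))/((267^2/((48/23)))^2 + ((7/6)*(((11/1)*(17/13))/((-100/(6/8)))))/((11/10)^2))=-208583989817191573/2819279808875310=-73.98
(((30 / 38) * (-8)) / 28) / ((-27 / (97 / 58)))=485 / 34713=0.01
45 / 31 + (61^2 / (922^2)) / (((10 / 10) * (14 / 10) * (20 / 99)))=1082525589 / 737872912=1.47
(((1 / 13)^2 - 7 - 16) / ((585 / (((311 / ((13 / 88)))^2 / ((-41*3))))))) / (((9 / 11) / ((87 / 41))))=928495069042816 / 252778130865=3673.16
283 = 283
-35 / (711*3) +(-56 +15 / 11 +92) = 876278 / 23463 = 37.35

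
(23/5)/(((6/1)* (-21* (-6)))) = 23/3780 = 0.01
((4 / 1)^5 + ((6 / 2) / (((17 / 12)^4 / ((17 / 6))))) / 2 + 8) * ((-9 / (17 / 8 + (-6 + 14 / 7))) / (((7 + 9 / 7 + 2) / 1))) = 2368520 / 4913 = 482.09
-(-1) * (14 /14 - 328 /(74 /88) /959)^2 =443144601 /1259043289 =0.35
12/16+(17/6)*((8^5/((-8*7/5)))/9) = -695753/756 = -920.31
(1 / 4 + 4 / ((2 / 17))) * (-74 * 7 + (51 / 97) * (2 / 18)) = -20648777 / 1164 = -17739.50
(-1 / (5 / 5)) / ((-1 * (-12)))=-1 / 12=-0.08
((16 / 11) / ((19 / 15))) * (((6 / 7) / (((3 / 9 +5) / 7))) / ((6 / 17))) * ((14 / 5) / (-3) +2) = 816 / 209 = 3.90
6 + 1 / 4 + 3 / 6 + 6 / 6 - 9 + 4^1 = 2.75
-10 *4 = -40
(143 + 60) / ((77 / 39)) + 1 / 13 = 14714 / 143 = 102.90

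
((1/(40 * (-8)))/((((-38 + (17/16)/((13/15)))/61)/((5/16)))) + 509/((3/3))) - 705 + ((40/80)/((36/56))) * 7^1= -190.55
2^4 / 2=8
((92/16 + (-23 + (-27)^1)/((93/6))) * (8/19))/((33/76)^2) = 190304/33759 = 5.64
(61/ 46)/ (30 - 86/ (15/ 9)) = -305/ 4968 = -0.06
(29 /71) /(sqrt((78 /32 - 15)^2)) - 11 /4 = -155125 /57084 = -2.72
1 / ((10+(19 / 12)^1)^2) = 144 / 19321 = 0.01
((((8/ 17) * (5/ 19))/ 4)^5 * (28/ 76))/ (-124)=-175000/ 2070751127229527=-0.00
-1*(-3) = 3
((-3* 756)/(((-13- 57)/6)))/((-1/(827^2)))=-664778988/5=-132955797.60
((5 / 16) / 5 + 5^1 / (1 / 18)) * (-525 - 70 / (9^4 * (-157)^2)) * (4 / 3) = -122346803481595 / 1940665068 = -63043.75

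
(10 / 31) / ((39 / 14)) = 140 / 1209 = 0.12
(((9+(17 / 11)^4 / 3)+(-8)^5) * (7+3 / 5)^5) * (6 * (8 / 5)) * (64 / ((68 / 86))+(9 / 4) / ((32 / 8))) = -148666318411125617536 / 228765625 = -649863013340.08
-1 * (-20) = 20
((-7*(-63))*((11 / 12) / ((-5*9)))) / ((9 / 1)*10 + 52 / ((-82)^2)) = -906059 / 9078180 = -0.10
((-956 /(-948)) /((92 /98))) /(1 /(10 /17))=58555 /92667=0.63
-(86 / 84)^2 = -1849 / 1764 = -1.05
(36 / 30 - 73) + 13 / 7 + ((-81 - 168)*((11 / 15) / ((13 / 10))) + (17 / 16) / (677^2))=-702042688041 / 3336635120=-210.40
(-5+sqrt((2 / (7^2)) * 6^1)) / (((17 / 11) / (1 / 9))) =-55 / 153+22 * sqrt(3) / 1071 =-0.32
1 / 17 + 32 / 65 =609 / 1105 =0.55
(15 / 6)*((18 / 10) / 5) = 9 / 10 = 0.90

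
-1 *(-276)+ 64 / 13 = 3652 / 13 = 280.92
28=28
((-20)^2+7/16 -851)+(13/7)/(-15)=-757153/1680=-450.69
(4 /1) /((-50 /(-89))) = 178 /25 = 7.12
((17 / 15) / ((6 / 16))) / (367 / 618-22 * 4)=-28016 / 810255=-0.03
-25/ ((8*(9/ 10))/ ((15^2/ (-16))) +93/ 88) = -275000/ 5993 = -45.89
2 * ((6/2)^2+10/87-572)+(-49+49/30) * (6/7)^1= -507371/435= -1166.37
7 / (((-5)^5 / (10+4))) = -98 / 3125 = -0.03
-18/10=-9/5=-1.80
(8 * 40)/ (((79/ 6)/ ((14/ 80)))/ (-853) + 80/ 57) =1815184/ 7461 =243.29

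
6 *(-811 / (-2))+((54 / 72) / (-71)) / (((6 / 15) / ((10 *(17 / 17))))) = 690897 / 284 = 2432.74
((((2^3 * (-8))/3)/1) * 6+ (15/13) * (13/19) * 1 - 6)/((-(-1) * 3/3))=-2531/19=-133.21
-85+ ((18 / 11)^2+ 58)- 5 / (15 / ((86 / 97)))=-24.62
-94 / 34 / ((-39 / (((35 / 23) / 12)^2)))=57575 / 50504688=0.00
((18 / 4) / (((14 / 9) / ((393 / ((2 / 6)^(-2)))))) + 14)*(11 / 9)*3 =43219 / 84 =514.51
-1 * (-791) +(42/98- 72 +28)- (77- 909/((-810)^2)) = 342120407/510300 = 670.43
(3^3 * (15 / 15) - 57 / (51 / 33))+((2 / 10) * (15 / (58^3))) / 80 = -2622305229 / 265352320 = -9.88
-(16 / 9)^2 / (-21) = 256 / 1701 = 0.15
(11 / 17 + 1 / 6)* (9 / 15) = 83 / 170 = 0.49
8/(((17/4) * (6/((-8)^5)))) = -524288/51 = -10280.16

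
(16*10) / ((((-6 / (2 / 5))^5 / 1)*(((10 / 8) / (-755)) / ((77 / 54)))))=744128 / 4100625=0.18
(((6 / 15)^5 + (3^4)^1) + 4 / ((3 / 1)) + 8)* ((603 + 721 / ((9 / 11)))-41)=11001306319 / 84375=130385.85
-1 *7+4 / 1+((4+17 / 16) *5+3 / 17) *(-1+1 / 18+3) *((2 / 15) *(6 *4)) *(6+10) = 683291 / 255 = 2679.57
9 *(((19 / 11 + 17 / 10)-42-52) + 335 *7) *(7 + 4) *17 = 37942011 / 10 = 3794201.10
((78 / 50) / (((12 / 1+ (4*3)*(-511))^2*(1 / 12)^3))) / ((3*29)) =13 / 15714375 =0.00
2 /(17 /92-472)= -184 /43407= -0.00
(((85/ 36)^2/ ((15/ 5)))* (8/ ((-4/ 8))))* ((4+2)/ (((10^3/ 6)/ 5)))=-289/ 54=-5.35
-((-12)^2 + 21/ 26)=-3765/ 26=-144.81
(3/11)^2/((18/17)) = 17/242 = 0.07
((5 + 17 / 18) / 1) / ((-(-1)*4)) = 107 / 72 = 1.49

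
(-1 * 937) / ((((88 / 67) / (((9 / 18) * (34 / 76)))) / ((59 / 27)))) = -62967337 / 180576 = -348.70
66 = 66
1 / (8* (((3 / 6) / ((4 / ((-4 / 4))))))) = -1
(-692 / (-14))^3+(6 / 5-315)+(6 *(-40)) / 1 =206158913 / 1715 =120209.28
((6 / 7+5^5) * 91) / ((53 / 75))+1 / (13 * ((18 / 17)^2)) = 89858718017 / 223236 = 402527.90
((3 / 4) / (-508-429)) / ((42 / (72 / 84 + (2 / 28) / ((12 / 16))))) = -5 / 275478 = -0.00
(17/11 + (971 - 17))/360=10511/3960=2.65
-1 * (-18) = 18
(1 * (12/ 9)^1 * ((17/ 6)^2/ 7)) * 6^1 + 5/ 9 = 9.73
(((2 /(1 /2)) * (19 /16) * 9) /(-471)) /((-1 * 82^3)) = 57 /346259104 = 0.00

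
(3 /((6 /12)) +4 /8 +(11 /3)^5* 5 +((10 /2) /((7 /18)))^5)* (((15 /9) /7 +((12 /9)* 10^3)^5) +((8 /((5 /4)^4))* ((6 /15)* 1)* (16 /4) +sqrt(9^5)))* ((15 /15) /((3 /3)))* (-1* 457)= -14827504910866021514208970369744334102 /21709549378125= -682994596184779786620123.40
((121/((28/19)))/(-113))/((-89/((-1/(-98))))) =2299/27596408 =0.00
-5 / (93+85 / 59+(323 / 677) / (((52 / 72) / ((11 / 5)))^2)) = -843795875 / 16684841528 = -0.05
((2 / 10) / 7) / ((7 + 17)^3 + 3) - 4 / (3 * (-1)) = 215087 / 161315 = 1.33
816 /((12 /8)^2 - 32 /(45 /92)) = -146880 /11371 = -12.92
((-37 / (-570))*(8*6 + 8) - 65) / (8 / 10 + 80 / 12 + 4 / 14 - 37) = 122423 / 58349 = 2.10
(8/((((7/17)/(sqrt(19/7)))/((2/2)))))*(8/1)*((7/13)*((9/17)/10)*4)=1152*sqrt(133)/455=29.20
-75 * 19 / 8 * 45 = -64125 / 8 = -8015.62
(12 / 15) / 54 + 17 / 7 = 2309 / 945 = 2.44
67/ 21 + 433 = 9160/ 21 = 436.19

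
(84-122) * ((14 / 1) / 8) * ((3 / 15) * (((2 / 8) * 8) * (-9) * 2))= 2394 / 5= 478.80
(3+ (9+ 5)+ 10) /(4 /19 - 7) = -171 /43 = -3.98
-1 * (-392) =392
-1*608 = -608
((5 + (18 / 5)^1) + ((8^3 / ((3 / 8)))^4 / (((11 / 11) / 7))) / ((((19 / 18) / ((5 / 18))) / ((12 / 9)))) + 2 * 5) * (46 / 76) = 4531747125051437363 / 877230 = 5165973718467.72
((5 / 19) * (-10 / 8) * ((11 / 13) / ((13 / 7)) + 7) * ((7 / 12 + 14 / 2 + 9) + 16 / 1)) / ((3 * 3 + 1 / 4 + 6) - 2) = -1026375 / 170183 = -6.03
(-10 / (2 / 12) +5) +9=-46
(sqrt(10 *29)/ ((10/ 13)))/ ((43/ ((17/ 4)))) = 2.19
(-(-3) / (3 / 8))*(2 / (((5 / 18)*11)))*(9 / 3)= 864 / 55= 15.71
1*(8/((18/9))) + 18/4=17/2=8.50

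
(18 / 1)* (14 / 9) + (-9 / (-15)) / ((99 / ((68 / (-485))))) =2240632 / 80025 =28.00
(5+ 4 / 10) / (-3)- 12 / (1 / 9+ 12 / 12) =-63 / 5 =-12.60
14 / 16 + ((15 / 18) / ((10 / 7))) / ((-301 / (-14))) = 0.90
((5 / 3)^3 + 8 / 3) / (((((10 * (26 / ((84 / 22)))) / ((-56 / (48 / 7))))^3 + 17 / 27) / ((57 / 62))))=-0.01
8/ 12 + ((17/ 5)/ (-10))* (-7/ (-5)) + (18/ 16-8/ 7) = 3629/ 21000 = 0.17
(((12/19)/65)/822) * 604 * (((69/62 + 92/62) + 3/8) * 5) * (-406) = -45182522/1049009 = -43.07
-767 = -767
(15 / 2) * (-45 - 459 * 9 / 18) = -8235 / 4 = -2058.75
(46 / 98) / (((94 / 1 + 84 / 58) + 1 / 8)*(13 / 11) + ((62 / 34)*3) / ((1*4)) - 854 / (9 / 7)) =-8980488 / 10520959001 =-0.00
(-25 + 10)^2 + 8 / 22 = 2479 / 11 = 225.36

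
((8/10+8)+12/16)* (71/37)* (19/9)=257659/6660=38.69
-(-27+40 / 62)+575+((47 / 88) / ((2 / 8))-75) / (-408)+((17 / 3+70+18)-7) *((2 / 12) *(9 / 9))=514198615 / 834768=615.98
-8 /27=-0.30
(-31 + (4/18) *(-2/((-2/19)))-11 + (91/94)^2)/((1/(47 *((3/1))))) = -2929711/564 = -5194.52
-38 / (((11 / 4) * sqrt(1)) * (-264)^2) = -19 / 95832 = -0.00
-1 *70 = -70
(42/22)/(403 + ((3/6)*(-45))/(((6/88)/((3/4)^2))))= 168/19129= 0.01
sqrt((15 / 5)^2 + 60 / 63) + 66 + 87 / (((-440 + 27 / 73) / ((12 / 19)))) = sqrt(4389) / 21 + 40168410 / 609767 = 69.03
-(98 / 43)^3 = -941192 / 79507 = -11.84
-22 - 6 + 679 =651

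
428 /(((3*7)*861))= 428 /18081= 0.02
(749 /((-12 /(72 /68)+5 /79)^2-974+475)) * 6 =-18030249 /1492435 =-12.08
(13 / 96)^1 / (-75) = -13 / 7200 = -0.00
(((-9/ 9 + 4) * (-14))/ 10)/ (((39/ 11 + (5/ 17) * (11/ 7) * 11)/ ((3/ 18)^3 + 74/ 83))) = -147221921/ 337524480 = -0.44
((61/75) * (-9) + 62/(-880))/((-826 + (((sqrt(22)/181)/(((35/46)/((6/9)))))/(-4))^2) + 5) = 234903544659/26095255902056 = 0.01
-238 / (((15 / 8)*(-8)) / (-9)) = -714 / 5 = -142.80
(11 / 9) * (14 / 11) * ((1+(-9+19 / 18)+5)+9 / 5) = -91 / 405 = -0.22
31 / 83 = 0.37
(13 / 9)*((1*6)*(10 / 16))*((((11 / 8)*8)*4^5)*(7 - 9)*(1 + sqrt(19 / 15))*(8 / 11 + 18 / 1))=-1371136*sqrt(285) / 9 - 6855680 / 3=-4857164.42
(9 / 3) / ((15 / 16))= 16 / 5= 3.20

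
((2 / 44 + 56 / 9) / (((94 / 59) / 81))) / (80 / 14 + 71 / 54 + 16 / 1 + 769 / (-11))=-124545519 / 18323138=-6.80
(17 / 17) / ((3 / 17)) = 17 / 3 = 5.67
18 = 18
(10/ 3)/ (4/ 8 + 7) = 4/ 9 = 0.44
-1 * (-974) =974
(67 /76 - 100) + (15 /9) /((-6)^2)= -50824 /513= -99.07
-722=-722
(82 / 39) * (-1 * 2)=-4.21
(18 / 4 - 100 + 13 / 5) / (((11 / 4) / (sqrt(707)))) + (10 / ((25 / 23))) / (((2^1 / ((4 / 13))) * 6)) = -898.00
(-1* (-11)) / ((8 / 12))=33 / 2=16.50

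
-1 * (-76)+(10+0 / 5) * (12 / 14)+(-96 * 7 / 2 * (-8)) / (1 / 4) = 75856 / 7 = 10836.57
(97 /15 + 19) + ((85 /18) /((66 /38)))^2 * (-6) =-5553161 /294030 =-18.89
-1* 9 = -9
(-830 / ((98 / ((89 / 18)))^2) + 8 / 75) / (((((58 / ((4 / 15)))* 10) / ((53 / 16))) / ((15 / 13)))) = -318128207 / 90239184000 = -0.00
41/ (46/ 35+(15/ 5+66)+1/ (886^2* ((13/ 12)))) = 3661025095/ 6278594362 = 0.58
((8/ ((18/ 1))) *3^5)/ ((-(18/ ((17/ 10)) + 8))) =-459/ 79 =-5.81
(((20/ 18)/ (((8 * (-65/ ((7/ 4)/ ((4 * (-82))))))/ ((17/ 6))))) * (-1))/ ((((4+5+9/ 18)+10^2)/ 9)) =-119/ 44823168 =-0.00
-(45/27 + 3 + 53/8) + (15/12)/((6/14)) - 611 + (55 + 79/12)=-13387/24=-557.79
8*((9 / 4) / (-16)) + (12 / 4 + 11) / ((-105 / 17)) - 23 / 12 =-637 / 120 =-5.31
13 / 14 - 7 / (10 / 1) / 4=211 / 280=0.75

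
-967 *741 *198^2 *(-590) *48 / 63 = 88394613690240 / 7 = 12627801955748.57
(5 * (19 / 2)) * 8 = 380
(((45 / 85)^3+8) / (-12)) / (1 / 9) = -120099 / 19652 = -6.11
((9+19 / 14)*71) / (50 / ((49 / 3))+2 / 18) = 648585 / 2798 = 231.80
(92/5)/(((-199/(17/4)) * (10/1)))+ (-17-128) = -1443141/9950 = -145.04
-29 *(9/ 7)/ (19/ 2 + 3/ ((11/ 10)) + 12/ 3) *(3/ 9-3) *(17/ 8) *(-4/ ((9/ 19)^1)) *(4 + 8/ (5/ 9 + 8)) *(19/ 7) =-31825760/ 21609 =-1472.80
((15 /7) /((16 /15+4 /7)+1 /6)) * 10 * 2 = 9000 /379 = 23.75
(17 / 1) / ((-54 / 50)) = -425 / 27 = -15.74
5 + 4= 9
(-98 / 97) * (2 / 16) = -49 / 388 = -0.13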